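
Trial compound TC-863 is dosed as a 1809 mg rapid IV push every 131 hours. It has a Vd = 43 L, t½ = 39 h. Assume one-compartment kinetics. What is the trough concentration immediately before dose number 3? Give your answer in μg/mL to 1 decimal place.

4.5 μg/mL

f = (1/2)^(τ/t½) = (1/2)^(131/39) ≈ 0.0975.
C₀ = D/Vd = 1809/43 ≈ 42.070 μg/mL.
Before the 3rd dose, 2 doses have been given. Superposition: Cmin = C₀·(f + f²).
≈ 42.070 × (0.0975 + 0.0095) ≈ 42.070 × 0.1070 ≈ 4.501 μg/mL.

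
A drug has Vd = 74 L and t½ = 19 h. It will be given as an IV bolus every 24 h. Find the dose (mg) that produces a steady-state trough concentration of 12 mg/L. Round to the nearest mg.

τ/t½ = 24/19 ≈ 1.2632, so f = (1/2)^(24/19) ≈ 0.416631.
Cmin,ss = (D/Vd)·f/(1−f), so D = Cmin,ss·Vd·(1−f)/f.
D = 12 × 74 × (1−f)/f ≈ 12 × 74 × 1.40021 ≈ 1243.39 mg.

1243 mg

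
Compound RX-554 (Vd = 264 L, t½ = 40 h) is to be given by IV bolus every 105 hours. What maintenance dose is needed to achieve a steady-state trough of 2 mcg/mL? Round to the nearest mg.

2729 mg

τ/t½ = 105/40 ≈ 2.625, so f = (1/2)^(105/40) ≈ 0.162105.
Cmin,ss = (D/Vd)·f/(1−f), so D = Cmin,ss·Vd·(1−f)/f.
D = 2 × 264 × (1−f)/f ≈ 2 × 264 × 5.16884 ≈ 2729.15 mg.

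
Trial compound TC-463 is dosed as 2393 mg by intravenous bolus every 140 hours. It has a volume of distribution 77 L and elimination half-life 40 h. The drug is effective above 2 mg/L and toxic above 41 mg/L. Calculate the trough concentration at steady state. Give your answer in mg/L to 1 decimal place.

k = ln2/t½ = ln2/40 ≈ 0.017329 h⁻¹; fraction remaining f = e^(−kτ) = e^(−0.017329×140) ≈ 0.0884.
Accumulation ratio R = 1/(1 − f) ≈ 1/0.9116 ≈ 1.0970.
Single-dose peak C₀ = D/Vd = 2393/77 ≈ 31.078 mg/L.
Cmax,ss = C₀/(1 − f) ≈ 31.078/0.9116 ≈ 34.092 mg/L.
Steady-state trough Cmin,ss = Cmax,ss·f ≈ 34.092 × 0.0884 ≈ 3.014 mg/L.
Trough 3.0 mg/L vs MEC 2 mg/L: adequate.

3.0 mg/L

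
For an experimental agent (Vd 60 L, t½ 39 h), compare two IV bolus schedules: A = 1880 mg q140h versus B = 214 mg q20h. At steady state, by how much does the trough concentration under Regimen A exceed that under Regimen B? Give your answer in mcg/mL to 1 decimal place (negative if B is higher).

Regimen A: f = (1/2)^(140/39) ≈ 0.0831; Cmin,ss = (1880/60)·f/(1−f) ≈ 2.840 mcg/mL.
Regimen B: f = (1/2)^(20/39) ≈ 0.7009; Cmin,ss = (214/60)·f/(1−f) ≈ 8.358 mcg/mL.
Difference ≈ 2.840 − 8.358 ≈ -5.518 mcg/mL.

-5.5 mcg/mL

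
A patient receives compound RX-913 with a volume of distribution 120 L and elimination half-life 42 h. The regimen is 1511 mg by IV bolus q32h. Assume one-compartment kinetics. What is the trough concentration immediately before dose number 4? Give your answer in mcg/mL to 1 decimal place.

f = (1/2)^(τ/t½) = (1/2)^(32/42) ≈ 0.5897.
C₀ = D/Vd = 1511/120 ≈ 12.592 mcg/mL.
Before the 4th dose, 3 doses have been given. Superposition: Cmin = C₀·(f + f² + … + f^3).
≈ 12.592 × (0.5897 + 0.3477 + 0.2051) ≈ 12.592 × 1.1425 ≈ 14.386 mcg/mL.

14.4 mcg/mL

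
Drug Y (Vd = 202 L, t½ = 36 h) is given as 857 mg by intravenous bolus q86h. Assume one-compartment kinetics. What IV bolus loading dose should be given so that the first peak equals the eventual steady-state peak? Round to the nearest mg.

1059 mg

f = (1/2)^(86/36) ≈ 0.190929; accumulation ratio R = 1/(1−f) ≈ 1.23599.
Loading dose to hit Cmax,ss on first dose: D_load = D_maint·R ≈ 857 × 1.23599 ≈ 1059.24 mg.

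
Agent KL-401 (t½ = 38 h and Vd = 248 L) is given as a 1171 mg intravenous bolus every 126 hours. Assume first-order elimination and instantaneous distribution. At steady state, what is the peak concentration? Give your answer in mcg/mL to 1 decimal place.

5.2 mcg/mL

k = ln2/t½ = ln2/38 ≈ 0.018241 h⁻¹; fraction remaining f = e^(−kτ) = e^(−0.018241×126) ≈ 0.1004.
At steady state, accumulation factor R = 1/(1 − e^(−kτ)) ≈ 1.1116.
Single-dose peak C₀ = D/Vd = 1171/248 ≈ 4.722 mcg/mL.
Steady-state peak Cmax,ss = C₀·R ≈ 4.722 × 1.1116 ≈ 5.249 mcg/mL.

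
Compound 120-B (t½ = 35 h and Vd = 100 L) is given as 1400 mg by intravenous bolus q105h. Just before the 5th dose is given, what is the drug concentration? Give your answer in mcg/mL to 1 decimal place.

2.0 mcg/mL

f = (1/2)^(τ/t½) = (1/2)^(105/35) ≈ 0.1250.
C₀ = D/Vd = 1400/100 ≈ 14.000 mcg/mL.
Before the 5th dose, 4 doses have been given. Superposition: Cmin = C₀·(f + f² + … + f^4).
≈ 14.000 × (0.1250 + 0.0156 + 0.0020 + 0.0002) ≈ 14.000 × 0.1428 ≈ 1.999 mcg/mL.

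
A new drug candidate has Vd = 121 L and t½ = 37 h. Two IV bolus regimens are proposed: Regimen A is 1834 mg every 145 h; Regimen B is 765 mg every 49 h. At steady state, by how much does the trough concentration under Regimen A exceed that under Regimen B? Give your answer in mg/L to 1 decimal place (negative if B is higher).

Regimen A: f = (1/2)^(145/37) ≈ 0.0661; Cmin,ss = (1834/121)·f/(1−f) ≈ 1.073 mg/L.
Regimen B: f = (1/2)^(49/37) ≈ 0.3993; Cmin,ss = (765/121)·f/(1−f) ≈ 4.203 mg/L.
Difference ≈ 1.073 − 4.203 ≈ -3.130 mg/L.

-3.1 mg/L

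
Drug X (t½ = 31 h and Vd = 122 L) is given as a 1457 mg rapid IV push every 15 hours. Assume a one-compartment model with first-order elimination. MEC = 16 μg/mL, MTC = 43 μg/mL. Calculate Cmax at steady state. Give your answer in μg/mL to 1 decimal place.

41.9 μg/mL

k = ln2/t½ = ln2/31 ≈ 0.022360 h⁻¹; fraction remaining f = e^(−kτ) = e^(−0.022360×15) ≈ 0.7151.
At steady state, accumulation factor R = 1/(1 − e^(−kτ)) ≈ 3.5100.
Each bolus raises the concentration by D/Vd = 1457/122 ≈ 11.943 μg/mL.
Cmax,ss = C₀/(1 − f) ≈ 11.943/0.2849 ≈ 41.920 μg/mL.
Peak 41.9 μg/mL vs MTC 43 μg/mL: below toxic threshold.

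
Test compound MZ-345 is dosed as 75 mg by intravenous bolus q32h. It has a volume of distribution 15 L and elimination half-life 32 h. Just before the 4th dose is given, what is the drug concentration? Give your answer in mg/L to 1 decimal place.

f = (1/2)^(τ/t½) = (1/2)^(32/32) ≈ 0.5000.
C₀ = D/Vd = 75/15 ≈ 5.000 mg/L.
Before the 4th dose, 3 doses have been given. Superposition: Cmin = C₀·(f + f² + … + f^3).
≈ 5.000 × (0.5000 + 0.2500 + 0.1250) ≈ 5.000 × 0.8750 ≈ 4.375 mg/L.

4.4 mg/L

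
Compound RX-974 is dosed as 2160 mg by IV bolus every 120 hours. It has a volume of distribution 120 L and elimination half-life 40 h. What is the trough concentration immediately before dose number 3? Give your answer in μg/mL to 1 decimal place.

f = (1/2)^(τ/t½) = (1/2)^(120/40) ≈ 0.1250.
C₀ = D/Vd = 2160/120 ≈ 18.000 μg/mL.
Before the 3rd dose, 2 doses have been given. Superposition: Cmin = C₀·(f + f²).
≈ 18.000 × (0.1250 + 0.0156) ≈ 18.000 × 0.1406 ≈ 2.531 μg/mL.

2.5 μg/mL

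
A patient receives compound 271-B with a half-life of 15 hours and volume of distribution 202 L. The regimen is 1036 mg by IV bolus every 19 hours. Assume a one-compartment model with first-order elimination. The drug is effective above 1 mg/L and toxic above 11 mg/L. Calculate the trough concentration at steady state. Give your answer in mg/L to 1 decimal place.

3.6 mg/L

τ/t½ = 19/15 ≈ 1.2667, so fraction remaining f = (1/2)^(19/15) ≈ 0.4156.
Each bolus raises the concentration by D/Vd = 1036/202 ≈ 5.129 mg/L.
Steady-state trough Cmin,ss = C₀·f/(1−f) ≈ 5.129 × 0.4156/0.5844 ≈ 3.648 mg/L.
Trough 3.6 mg/L vs MEC 1 mg/L: adequate.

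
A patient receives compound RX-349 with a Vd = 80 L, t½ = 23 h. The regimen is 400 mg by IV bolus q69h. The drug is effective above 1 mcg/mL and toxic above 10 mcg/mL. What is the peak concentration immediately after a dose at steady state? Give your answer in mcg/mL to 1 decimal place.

τ = 69 h = 3 half-lives, so f = (1/2)^3 = 0.125.
At steady state, R = 1/(1 − 0.125) = 8/7.
Single-dose peak C₀ = D/Vd = 400/80 = 5 mcg/mL.
Steady-state peak Cmax,ss = C₀·R = 5 × 8/7 ≈ 5.714 mcg/mL.
Peak 5.7 mcg/mL vs MTC 10 mcg/mL: below toxic threshold.

5.7 mcg/mL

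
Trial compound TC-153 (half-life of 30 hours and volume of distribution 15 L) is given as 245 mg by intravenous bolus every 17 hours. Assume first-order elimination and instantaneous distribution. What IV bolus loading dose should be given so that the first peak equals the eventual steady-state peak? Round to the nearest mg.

f = (1/2)^(17/30) ≈ 0.675175; accumulation ratio R = 1/(1−f) ≈ 3.07858.
Loading dose to hit Cmax,ss on first dose: D_load = D_maint·R ≈ 245 × 3.07858 ≈ 754.25 mg.

754 mg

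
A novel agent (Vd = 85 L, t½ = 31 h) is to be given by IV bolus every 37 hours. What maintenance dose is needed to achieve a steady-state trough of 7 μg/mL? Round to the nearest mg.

766 mg

τ/t½ = 37/31 ≈ 1.1935, so f = (1/2)^(37/31) ≈ 0.437226.
Cmin,ss = (D/Vd)·f/(1−f), so D = Cmin,ss·Vd·(1−f)/f.
D = 7 × 85 × (1−f)/f ≈ 7 × 85 × 1.28715 ≈ 765.85 mg.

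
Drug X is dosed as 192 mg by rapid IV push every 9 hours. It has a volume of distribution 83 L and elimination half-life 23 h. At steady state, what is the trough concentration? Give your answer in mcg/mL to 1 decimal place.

τ/t½ = 9/23 ≈ 0.3913, so fraction remaining f = (1/2)^(9/23) ≈ 0.7624.
Each bolus raises the concentration by D/Vd = 192/83 ≈ 2.313 mcg/mL.
Steady-state trough Cmin,ss = C₀·f/(1−f) ≈ 2.313 × 0.7624/0.2376 ≈ 7.422 mcg/mL.

7.4 mcg/mL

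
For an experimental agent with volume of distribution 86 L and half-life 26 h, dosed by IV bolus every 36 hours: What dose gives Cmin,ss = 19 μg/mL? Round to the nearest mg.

2632 mg

τ/t½ = 36/26 ≈ 1.3846, so f = (1/2)^(36/26) ≈ 0.382992.
Cmin,ss = (D/Vd)·f/(1−f), so D = Cmin,ss·Vd·(1−f)/f.
D = 19 × 86 × (1−f)/f ≈ 19 × 86 × 1.61102 ≈ 2632.41 mg.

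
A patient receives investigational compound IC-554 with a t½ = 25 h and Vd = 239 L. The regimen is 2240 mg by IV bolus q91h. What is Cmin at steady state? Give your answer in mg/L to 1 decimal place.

k = ln2/t½ = ln2/25 ≈ 0.027726 h⁻¹; fraction remaining f = e^(−kτ) = e^(−0.027726×91) ≈ 0.0802.
Accumulation ratio R = 1/(1 − f) ≈ 1/0.9198 ≈ 1.0872.
Single-dose peak C₀ = D/Vd = 2240/239 ≈ 9.372 mg/L.
Cmax,ss = C₀/(1 − f) ≈ 9.372/0.9198 ≈ 10.189 mg/L.
One interval later, Cmin,ss = Cmax,ss·e^(−kτ) ≈ 10.189 × 0.0802 ≈ 0.817 mg/L.

0.8 mg/L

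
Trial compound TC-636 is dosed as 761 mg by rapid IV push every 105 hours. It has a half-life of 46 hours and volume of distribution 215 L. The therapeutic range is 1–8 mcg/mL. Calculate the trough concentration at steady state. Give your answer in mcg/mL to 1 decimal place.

0.9 mcg/mL

Over one 105-h interval, 105/46 ≈ 2.2826 half-lives elapse, leaving f ≈ 0.2055 of each dose.
At steady state, accumulation factor R = 1/(1 − e^(−kτ)) ≈ 1.2587.
Each bolus raises the concentration by D/Vd = 761/215 ≈ 3.540 mcg/mL.
Cmax,ss = C₀/(1 − f) ≈ 3.540/0.7945 ≈ 4.456 mcg/mL.
Steady-state trough Cmin,ss = Cmax,ss·f ≈ 4.456 × 0.2055 ≈ 0.916 mcg/mL.
Trough 0.9 mcg/mL vs MEC 1 mcg/mL: subtherapeutic.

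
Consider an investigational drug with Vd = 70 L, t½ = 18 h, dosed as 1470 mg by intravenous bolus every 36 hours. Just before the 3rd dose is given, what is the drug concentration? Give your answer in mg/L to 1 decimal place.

6.6 mg/L

f = (1/2)^(τ/t½) = (1/2)^(36/18) ≈ 0.2500.
C₀ = D/Vd = 1470/70 ≈ 21.000 mg/L.
Before the 3rd dose, 2 doses have been given. Superposition: Cmin = C₀·(f + f²).
≈ 21.000 × (0.2500 + 0.0625) ≈ 21.000 × 0.3125 ≈ 6.562 mg/L.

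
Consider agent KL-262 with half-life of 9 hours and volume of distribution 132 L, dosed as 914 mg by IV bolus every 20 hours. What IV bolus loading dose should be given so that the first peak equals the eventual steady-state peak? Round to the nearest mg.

1163 mg

f = (1/2)^(20/9) ≈ 0.214311; accumulation ratio R = 1/(1−f) ≈ 1.27277.
Loading dose to hit Cmax,ss on first dose: D_load = D_maint·R ≈ 914 × 1.27277 ≈ 1163.31 mg.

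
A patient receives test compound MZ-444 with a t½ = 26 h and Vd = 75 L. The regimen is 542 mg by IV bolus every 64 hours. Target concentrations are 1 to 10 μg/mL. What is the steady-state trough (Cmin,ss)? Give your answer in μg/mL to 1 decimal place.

τ/t½ = 64/26 ≈ 2.4615, so fraction remaining f = (1/2)^(64/26) ≈ 0.1816.
Accumulation ratio R = 1/(1 − f) ≈ 1/0.8184 ≈ 1.2219.
Each bolus raises the concentration by D/Vd = 542/75 ≈ 7.227 μg/mL.
Cmax,ss = C₀/(1 − f) ≈ 7.227/0.8184 ≈ 8.831 μg/mL.
Steady-state trough Cmin,ss = Cmax,ss·f ≈ 8.831 × 0.1816 ≈ 1.604 μg/mL.
Trough 1.6 μg/mL vs MEC 1 μg/mL: adequate.

1.6 μg/mL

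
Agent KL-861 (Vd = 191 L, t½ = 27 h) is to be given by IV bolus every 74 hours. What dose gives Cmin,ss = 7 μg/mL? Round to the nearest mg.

7600 mg

τ/t½ = 74/27 ≈ 2.7407, so f = (1/2)^(74/27) ≈ 0.149608.
Cmin,ss = (D/Vd)·f/(1−f), so D = Cmin,ss·Vd·(1−f)/f.
D = 7 × 191 × (1−f)/f ≈ 7 × 191 × 5.68413 ≈ 7599.68 mg.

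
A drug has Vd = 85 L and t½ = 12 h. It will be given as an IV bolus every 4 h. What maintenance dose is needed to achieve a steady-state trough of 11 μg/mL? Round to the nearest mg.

τ/t½ = 4/12 ≈ 0.33333, so f = (1/2)^(4/12) ≈ 0.793701.
Cmin,ss = (D/Vd)·f/(1−f), so D = Cmin,ss·Vd·(1−f)/f.
D = 11 × 85 × (1−f)/f ≈ 11 × 85 × 0.25992 ≈ 243.03 mg.

243 mg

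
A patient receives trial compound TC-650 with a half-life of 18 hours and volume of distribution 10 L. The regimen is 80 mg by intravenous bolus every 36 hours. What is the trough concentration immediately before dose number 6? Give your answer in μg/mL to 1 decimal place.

f = (1/2)^(τ/t½) = (1/2)^(36/18) ≈ 0.2500.
C₀ = D/Vd = 80/10 ≈ 8.000 μg/mL.
Before the 6th dose, 5 doses have been given. Superposition: Cmin = C₀·(f + f² + … + f^5).
≈ 8.000 × (0.2500 + 0.0625 + 0.0156 + 0.0039 + 0.0010) ≈ 8.000 × 0.3330 ≈ 2.664 μg/mL.

2.7 μg/mL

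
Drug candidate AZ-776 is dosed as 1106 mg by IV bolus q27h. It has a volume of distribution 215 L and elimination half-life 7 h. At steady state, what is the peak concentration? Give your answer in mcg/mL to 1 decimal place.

Over one 27-h interval, 27/7 ≈ 3.8571 half-lives elapse, leaving f ≈ 0.0690 of each dose.
At steady state, accumulation factor R = 1/(1 − e^(−kτ)) ≈ 1.0741.
Each bolus raises the concentration by D/Vd = 1106/215 ≈ 5.144 mcg/mL.
Cmax,ss = C₀/(1 − f) ≈ 5.144/0.9310 ≈ 5.525 mcg/mL.

5.5 mcg/mL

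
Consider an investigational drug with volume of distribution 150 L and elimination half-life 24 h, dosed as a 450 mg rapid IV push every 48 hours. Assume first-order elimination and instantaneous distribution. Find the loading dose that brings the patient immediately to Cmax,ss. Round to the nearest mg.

600 mg

f = (1/2)^(48/24) ≈ 0.250000; accumulation ratio R = 1/(1−f) ≈ 1.33333.
Loading dose to hit Cmax,ss on first dose: D_load = D_maint·R ≈ 450 × 1.33333 ≈ 600.00 mg.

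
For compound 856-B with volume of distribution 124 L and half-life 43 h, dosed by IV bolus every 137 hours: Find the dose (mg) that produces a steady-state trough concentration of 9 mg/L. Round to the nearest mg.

9041 mg

τ/t½ = 137/43 ≈ 3.186, so f = (1/2)^(137/43) ≈ 0.109876.
Cmin,ss = (D/Vd)·f/(1−f), so D = Cmin,ss·Vd·(1−f)/f.
D = 9 × 124 × (1−f)/f ≈ 9 × 124 × 8.10117 ≈ 9040.91 mg.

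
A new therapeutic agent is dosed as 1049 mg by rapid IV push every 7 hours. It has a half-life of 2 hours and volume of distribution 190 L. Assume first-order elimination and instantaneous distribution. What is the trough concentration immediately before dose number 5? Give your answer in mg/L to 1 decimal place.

f = (1/2)^(τ/t½) = (1/2)^(7/2) ≈ 0.0884.
C₀ = D/Vd = 1049/190 ≈ 5.521 mg/L.
Before the 5th dose, 4 doses have been given. Superposition: Cmin = C₀·(f + f² + … + f^4).
≈ 5.521 × (0.0884 + 0.0078 + 0.0007 + 0.0001) ≈ 5.521 × 0.0970 ≈ 0.536 mg/L.

0.5 mg/L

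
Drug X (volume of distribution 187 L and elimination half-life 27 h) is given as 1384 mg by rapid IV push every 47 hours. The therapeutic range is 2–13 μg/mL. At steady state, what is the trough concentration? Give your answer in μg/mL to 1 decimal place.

3.2 μg/mL

τ/t½ = 47/27 ≈ 1.7407, so fraction remaining f = (1/2)^(47/27) ≈ 0.2992.
Single-dose peak C₀ = D/Vd = 1384/187 ≈ 7.401 μg/mL.
Steady-state trough Cmin,ss = C₀·f/(1−f) ≈ 7.401 × 0.2992/0.7008 ≈ 3.160 μg/mL.
Trough 3.2 μg/mL vs MEC 2 μg/mL: adequate.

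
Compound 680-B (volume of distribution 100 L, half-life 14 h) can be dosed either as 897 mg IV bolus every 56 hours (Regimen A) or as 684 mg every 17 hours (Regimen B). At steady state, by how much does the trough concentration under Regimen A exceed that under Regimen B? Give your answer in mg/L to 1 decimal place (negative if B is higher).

Regimen A: f = (1/2)^(56/14) ≈ 0.0625; Cmin,ss = (897/100)·f/(1−f) ≈ 0.598 mg/L.
Regimen B: f = (1/2)^(17/14) ≈ 0.4310; Cmin,ss = (684/100)·f/(1−f) ≈ 5.181 mg/L.
Difference ≈ 0.598 − 5.181 ≈ -4.583 mg/L.

-4.6 mg/L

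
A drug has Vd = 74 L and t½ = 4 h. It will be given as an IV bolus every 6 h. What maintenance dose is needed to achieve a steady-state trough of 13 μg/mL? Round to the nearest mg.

1759 mg

τ/t½ = 6/4 ≈ 1.5, so f = (1/2)^(6/4) ≈ 0.353553.
Cmin,ss = (D/Vd)·f/(1−f), so D = Cmin,ss·Vd·(1−f)/f.
D = 13 × 74 × (1−f)/f ≈ 13 × 74 × 1.82843 ≈ 1758.95 mg.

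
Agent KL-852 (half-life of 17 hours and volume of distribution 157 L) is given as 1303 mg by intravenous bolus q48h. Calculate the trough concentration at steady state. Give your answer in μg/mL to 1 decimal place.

Over one 48-h interval, 48/17 ≈ 2.8235 half-lives elapse, leaving f ≈ 0.1413 of each dose.
Single-dose peak C₀ = D/Vd = 1303/157 ≈ 8.299 μg/mL.
Steady-state trough Cmin,ss = C₀·f/(1−f) ≈ 8.299 × 0.1413/0.8587 ≈ 1.366 μg/mL.

1.4 μg/mL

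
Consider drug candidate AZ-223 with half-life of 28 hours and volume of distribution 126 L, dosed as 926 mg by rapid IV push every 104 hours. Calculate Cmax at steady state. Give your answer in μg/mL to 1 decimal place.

Over one 104-h interval, 104/28 ≈ 3.7143 half-lives elapse, leaving f ≈ 0.0762 of each dose.
At steady state, accumulation factor R = 1/(1 − e^(−kτ)) ≈ 1.0825.
Each bolus raises the concentration by D/Vd = 926/126 ≈ 7.349 μg/mL.
Steady-state peak Cmax,ss = C₀·R ≈ 7.349 × 1.0825 ≈ 7.955 μg/mL.

8.0 μg/mL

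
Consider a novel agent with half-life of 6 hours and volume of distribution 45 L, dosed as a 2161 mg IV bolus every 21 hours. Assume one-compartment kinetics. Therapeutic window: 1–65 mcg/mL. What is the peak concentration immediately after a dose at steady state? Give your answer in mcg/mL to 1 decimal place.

52.7 mcg/mL

k = ln2/t½ = ln2/6 ≈ 0.115525 h⁻¹; fraction remaining f = e^(−kτ) = e^(−0.115525×21) ≈ 0.0884.
At steady state, accumulation factor R = 1/(1 − e^(−kτ)) ≈ 1.0970.
Single-dose peak C₀ = D/Vd = 2161/45 ≈ 48.022 mcg/mL.
Cmax,ss = C₀/(1 − f) ≈ 48.022/0.9116 ≈ 52.679 mcg/mL.
Peak 52.7 mcg/mL vs MTC 65 mcg/mL: below toxic threshold.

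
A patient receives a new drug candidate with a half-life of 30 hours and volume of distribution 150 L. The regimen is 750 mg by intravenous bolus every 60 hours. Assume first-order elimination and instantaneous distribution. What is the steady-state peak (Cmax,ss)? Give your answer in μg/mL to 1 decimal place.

6.7 μg/mL

The dosing interval is 2 half-lives, so f = 2^(−2) = 0.25.
Accumulation ratio R = 1/(1 − f) = 1/0.75 = 4/3.
Single-dose peak C₀ = D/Vd = 750/150 = 5 μg/mL.
Steady-state peak Cmax,ss = C₀·R = 5 × 4/3 ≈ 6.667 μg/mL.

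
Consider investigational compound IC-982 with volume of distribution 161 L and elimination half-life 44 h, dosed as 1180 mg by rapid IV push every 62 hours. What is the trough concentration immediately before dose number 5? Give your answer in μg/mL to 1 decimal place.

f = (1/2)^(τ/t½) = (1/2)^(62/44) ≈ 0.3765.
C₀ = D/Vd = 1180/161 ≈ 7.329 μg/mL.
Before the 5th dose, 4 doses have been given. Superposition: Cmin = C₀·(f + f² + … + f^4).
≈ 7.329 × (0.3765 + 0.1418 + 0.0534 + 0.0201) ≈ 7.329 × 0.5918 ≈ 4.337 μg/mL.

4.3 μg/mL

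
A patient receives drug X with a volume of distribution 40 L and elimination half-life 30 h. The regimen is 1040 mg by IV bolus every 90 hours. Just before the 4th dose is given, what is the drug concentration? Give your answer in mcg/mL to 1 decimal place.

3.7 mcg/mL

f = (1/2)^(τ/t½) = (1/2)^(90/30) ≈ 0.1250.
C₀ = D/Vd = 1040/40 ≈ 26.000 mcg/mL.
Before the 4th dose, 3 doses have been given. Superposition: Cmin = C₀·(f + f² + … + f^3).
≈ 26.000 × (0.1250 + 0.0156 + 0.0020) ≈ 26.000 × 0.1426 ≈ 3.708 mcg/mL.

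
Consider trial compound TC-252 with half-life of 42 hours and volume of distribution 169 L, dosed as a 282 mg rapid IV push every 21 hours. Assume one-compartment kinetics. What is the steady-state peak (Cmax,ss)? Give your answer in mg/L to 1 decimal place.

Over one 21-h interval, 21/42 ≈ 0.5 half-lives elapse, leaving f ≈ 0.7071 of each dose.
At steady state, accumulation factor R = 1/(1 − e^(−kτ)) ≈ 3.4141.
Each bolus raises the concentration by D/Vd = 282/169 ≈ 1.669 mg/L.
Steady-state peak Cmax,ss = C₀·R ≈ 1.669 × 3.4141 ≈ 5.698 mg/L.

5.7 mg/L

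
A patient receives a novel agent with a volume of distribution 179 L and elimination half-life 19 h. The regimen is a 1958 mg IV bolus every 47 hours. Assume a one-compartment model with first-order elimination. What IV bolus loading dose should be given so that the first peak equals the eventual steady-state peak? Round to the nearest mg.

f = (1/2)^(47/19) ≈ 0.180031; accumulation ratio R = 1/(1−f) ≈ 1.21956.
Loading dose to hit Cmax,ss on first dose: D_load = D_maint·R ≈ 1958 × 1.21956 ≈ 2387.90 mg.

2388 mg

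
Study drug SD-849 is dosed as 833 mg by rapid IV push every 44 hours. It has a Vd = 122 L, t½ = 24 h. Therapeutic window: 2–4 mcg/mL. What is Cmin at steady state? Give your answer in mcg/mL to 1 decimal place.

k = ln2/t½ = ln2/24 ≈ 0.028881 h⁻¹; fraction remaining f = e^(−kτ) = e^(−0.028881×44) ≈ 0.2806.
At steady state, accumulation factor R = 1/(1 − e^(−kτ)) ≈ 1.3900.
Each bolus raises the concentration by D/Vd = 833/122 ≈ 6.828 mcg/mL.
Steady-state peak Cmax,ss = C₀·R ≈ 6.828 × 1.3900 ≈ 9.491 mcg/mL.
Steady-state trough Cmin,ss = Cmax,ss·f ≈ 9.491 × 0.2806 ≈ 2.663 mcg/mL.
Trough 2.7 mcg/mL vs MEC 2 mcg/mL: adequate.

2.7 mcg/mL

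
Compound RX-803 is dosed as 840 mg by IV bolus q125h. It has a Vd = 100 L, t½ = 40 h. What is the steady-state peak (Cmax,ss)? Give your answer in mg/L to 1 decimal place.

9.5 mg/L

Over one 125-h interval, 125/40 ≈ 3.125 half-lives elapse, leaving f ≈ 0.1146 of each dose.
Accumulation ratio R = 1/(1 − f) ≈ 1/0.8854 ≈ 1.1294.
Each bolus raises the concentration by D/Vd = 840/100 ≈ 8.400 mg/L.
Steady-state peak Cmax,ss = C₀·R ≈ 8.400 × 1.1294 ≈ 9.487 mg/L.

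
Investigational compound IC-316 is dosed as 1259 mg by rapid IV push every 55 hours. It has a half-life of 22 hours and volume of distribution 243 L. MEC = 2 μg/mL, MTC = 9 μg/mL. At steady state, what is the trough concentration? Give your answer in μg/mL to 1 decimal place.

1.1 μg/mL

τ/t½ = 55/22 ≈ 2.5, so fraction remaining f = (1/2)^(55/22) ≈ 0.1768.
At steady state, accumulation factor R = 1/(1 − e^(−kτ)) ≈ 1.2148.
Single-dose peak C₀ = D/Vd = 1259/243 ≈ 5.181 μg/mL.
Steady-state peak Cmax,ss = C₀·R ≈ 5.181 × 1.2148 ≈ 6.294 μg/mL.
One interval later, Cmin,ss = Cmax,ss·e^(−kτ) ≈ 6.294 × 0.1768 ≈ 1.113 μg/mL.
Trough 1.1 μg/mL vs MEC 2 μg/mL: subtherapeutic.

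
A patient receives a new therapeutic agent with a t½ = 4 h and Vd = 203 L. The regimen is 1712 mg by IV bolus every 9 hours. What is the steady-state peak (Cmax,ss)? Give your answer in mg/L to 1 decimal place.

10.7 mg/L

τ/t½ = 9/4 ≈ 2.25, so fraction remaining f = (1/2)^(9/4) ≈ 0.2102.
Accumulation ratio R = 1/(1 − f) ≈ 1/0.7898 ≈ 1.2661.
Each bolus raises the concentration by D/Vd = 1712/203 ≈ 8.433 mg/L.
Steady-state peak Cmax,ss = C₀·R ≈ 8.433 × 1.2661 ≈ 10.677 mg/L.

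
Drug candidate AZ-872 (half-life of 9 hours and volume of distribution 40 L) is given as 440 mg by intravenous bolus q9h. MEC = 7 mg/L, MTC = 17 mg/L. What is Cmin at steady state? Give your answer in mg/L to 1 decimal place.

11.0 mg/L

τ = 9 h = 1 half-life, so f = (1/2)^1 = 0.5.
Accumulation ratio R = 1/(1 − f) = 1/0.5 = 2/1.
Single-dose peak C₀ = D/Vd = 440/40 = 11 mg/L.
Steady-state peak Cmax,ss = C₀·R = 11 × 2/1 ≈ 22.000 mg/L.
Steady-state trough Cmin,ss = Cmax,ss·f ≈ 22.000 × 0.5 ≈ 11.000 mg/L.
Trough 11.0 mg/L vs MEC 7 mg/L: adequate.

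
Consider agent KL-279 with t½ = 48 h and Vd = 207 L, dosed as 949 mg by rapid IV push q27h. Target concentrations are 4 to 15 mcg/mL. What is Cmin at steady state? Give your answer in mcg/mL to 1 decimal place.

τ/t½ = 27/48 ≈ 0.5625, so fraction remaining f = (1/2)^(27/48) ≈ 0.6771.
Accumulation ratio R = 1/(1 − f) ≈ 1/0.3229 ≈ 3.0969.
Single-dose peak C₀ = D/Vd = 949/207 ≈ 4.585 mcg/mL.
Steady-state peak Cmax,ss = C₀·R ≈ 4.585 × 3.0969 ≈ 14.199 mcg/mL.
Steady-state trough Cmin,ss = Cmax,ss·f ≈ 14.199 × 0.6771 ≈ 9.614 mcg/mL.
Trough 9.6 mcg/mL vs MEC 4 mcg/mL: adequate.

9.6 mcg/mL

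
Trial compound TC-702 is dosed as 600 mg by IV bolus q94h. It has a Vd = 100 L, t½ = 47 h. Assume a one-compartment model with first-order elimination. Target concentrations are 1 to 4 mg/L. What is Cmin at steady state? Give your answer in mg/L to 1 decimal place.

2.0 mg/L

τ = 94 h = 2 half-lives, so f = (1/2)^2 = 0.25.
At steady state, R = 1/(1 − 0.25) = 4/3.
Single-dose peak C₀ = D/Vd = 600/100 = 6 mg/L.
Steady-state peak Cmax,ss = C₀·R = 6 × 4/3 ≈ 8.000 mg/L.
Steady-state trough Cmin,ss = Cmax,ss·f ≈ 8.000 × 0.25 ≈ 2.000 mg/L.
Trough 2.0 mg/L vs MEC 1 mg/L: adequate.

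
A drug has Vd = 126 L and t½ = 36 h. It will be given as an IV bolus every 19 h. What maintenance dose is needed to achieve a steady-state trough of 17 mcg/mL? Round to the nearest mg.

τ/t½ = 19/36 ≈ 0.52778, so f = (1/2)^(19/36) ≈ 0.693622.
Cmin,ss = (D/Vd)·f/(1−f), so D = Cmin,ss·Vd·(1−f)/f.
D = 17 × 126 × (1−f)/f ≈ 17 × 126 × 0.44171 ≈ 946.14 mg.

946 mg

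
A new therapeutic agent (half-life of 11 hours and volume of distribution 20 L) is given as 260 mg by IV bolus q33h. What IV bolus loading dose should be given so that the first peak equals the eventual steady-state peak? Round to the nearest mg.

f = (1/2)^(33/11) ≈ 0.125000; accumulation ratio R = 1/(1−f) ≈ 1.14286.
Loading dose to hit Cmax,ss on first dose: D_load = D_maint·R ≈ 260 × 1.14286 ≈ 297.14 mg.

297 mg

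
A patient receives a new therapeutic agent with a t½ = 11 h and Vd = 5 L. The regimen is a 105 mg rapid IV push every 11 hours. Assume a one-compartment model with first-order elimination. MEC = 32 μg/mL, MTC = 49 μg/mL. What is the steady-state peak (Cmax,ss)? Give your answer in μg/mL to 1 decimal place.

The dosing interval is 1 half-life, so f = 2^(−1) = 0.5.
Accumulation ratio R = 1/(1 − f) = 1/0.5 = 2/1.
Single-dose peak C₀ = D/Vd = 105/5 = 21 μg/mL.
Steady-state peak Cmax,ss = C₀·R = 21 × 2/1 ≈ 42.000 μg/mL.
Peak 42.0 μg/mL vs MTC 49 μg/mL: below toxic threshold.

42.0 μg/mL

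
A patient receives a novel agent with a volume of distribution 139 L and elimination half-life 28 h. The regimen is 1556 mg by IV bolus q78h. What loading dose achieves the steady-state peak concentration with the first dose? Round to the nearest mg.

f = (1/2)^(78/28) ≈ 0.145016; accumulation ratio R = 1/(1−f) ≈ 1.16961.
Loading dose to hit Cmax,ss on first dose: D_load = D_maint·R ≈ 1556 × 1.16961 ≈ 1819.91 mg.

1820 mg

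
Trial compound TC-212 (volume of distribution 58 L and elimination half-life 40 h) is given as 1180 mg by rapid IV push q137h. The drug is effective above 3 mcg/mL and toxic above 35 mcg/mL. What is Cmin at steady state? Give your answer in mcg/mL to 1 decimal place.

2.1 mcg/mL

k = ln2/t½ = ln2/40 ≈ 0.017329 h⁻¹; fraction remaining f = e^(−kτ) = e^(−0.017329×137) ≈ 0.0931.
At steady state, accumulation factor R = 1/(1 − e^(−kτ)) ≈ 1.1027.
Single-dose peak C₀ = D/Vd = 1180/58 ≈ 20.345 mcg/mL.
Steady-state peak Cmax,ss = C₀·R ≈ 20.345 × 1.1027 ≈ 22.434 mcg/mL.
Steady-state trough Cmin,ss = Cmax,ss·f ≈ 22.434 × 0.0931 ≈ 2.089 mcg/mL.
Trough 2.1 mcg/mL vs MEC 3 mcg/mL: subtherapeutic.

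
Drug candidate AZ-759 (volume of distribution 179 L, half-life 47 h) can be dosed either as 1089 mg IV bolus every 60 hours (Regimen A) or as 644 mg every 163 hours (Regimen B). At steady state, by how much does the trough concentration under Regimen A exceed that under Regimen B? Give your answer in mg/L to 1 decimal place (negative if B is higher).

Regimen A: f = (1/2)^(60/47) ≈ 0.4128; Cmin,ss = (1089/179)·f/(1−f) ≈ 4.277 mg/L.
Regimen B: f = (1/2)^(163/47) ≈ 0.0904; Cmin,ss = (644/179)·f/(1−f) ≈ 0.358 mg/L.
Difference ≈ 4.277 − 0.358 ≈ 3.919 mg/L.

3.9 mg/L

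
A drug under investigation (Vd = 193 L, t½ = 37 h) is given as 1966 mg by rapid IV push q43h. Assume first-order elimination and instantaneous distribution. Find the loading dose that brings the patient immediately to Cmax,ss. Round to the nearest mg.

3554 mg

f = (1/2)^(43/37) ≈ 0.446842; accumulation ratio R = 1/(1−f) ≈ 1.80780.
Loading dose to hit Cmax,ss on first dose: D_load = D_maint·R ≈ 1966 × 1.80780 ≈ 3554.13 mg.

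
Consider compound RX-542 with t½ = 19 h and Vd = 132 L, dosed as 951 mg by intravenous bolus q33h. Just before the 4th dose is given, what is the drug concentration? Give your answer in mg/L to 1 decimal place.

f = (1/2)^(τ/t½) = (1/2)^(33/19) ≈ 0.3000.
C₀ = D/Vd = 951/132 ≈ 7.205 mg/L.
Before the 4th dose, 3 doses have been given. Superposition: Cmin = C₀·(f + f² + … + f^3).
≈ 7.205 × (0.3000 + 0.0900 + 0.0270) ≈ 7.205 × 0.4170 ≈ 3.004 mg/L.

3.0 mg/L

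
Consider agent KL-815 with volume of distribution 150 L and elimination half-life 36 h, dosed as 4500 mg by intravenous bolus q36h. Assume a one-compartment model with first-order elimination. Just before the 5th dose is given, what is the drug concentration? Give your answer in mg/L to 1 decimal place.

f = (1/2)^(τ/t½) = (1/2)^(36/36) ≈ 0.5000.
C₀ = D/Vd = 4500/150 ≈ 30.000 mg/L.
Before the 5th dose, 4 doses have been given. Superposition: Cmin = C₀·(f + f² + … + f^4).
≈ 30.000 × (0.5000 + 0.2500 + 0.1250 + 0.0625) ≈ 30.000 × 0.9375 ≈ 28.125 mg/L.

28.1 mg/L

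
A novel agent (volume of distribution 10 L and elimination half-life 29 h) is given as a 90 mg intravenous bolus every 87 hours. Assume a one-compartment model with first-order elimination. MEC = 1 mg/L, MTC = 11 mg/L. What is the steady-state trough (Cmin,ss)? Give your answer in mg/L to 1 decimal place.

The dosing interval is 3 half-lives, so f = 2^(−3) = 0.125.
Accumulation ratio R = 1/(1 − f) = 1/0.875 = 8/7.
Single-dose peak C₀ = D/Vd = 90/10 = 9 mg/L.
Steady-state peak Cmax,ss = C₀·R = 9 × 8/7 ≈ 10.286 mg/L.
Steady-state trough Cmin,ss = Cmax,ss·f ≈ 10.286 × 0.125 ≈ 1.286 mg/L.
Trough 1.3 mg/L vs MEC 1 mg/L: adequate.

1.3 mg/L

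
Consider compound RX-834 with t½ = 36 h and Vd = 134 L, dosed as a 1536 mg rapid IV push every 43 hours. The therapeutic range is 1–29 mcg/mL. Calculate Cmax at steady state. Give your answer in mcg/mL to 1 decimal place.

Over one 43-h interval, 43/36 ≈ 1.1944 half-lives elapse, leaving f ≈ 0.4370 of each dose.
Accumulation ratio R = 1/(1 − f) ≈ 1/0.5630 ≈ 1.7762.
Single-dose peak C₀ = D/Vd = 1536/134 ≈ 11.463 mcg/mL.
Steady-state peak Cmax,ss = C₀·R ≈ 11.463 × 1.7762 ≈ 20.361 mcg/mL.
Peak 20.4 mcg/mL vs MTC 29 mcg/mL: below toxic threshold.

20.4 mcg/mL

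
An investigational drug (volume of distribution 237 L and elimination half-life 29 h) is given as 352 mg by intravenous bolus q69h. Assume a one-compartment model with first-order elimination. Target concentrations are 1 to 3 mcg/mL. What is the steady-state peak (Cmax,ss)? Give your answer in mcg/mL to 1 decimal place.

1.8 mcg/mL

Over one 69-h interval, 69/29 ≈ 2.3793 half-lives elapse, leaving f ≈ 0.1922 of each dose.
Accumulation ratio R = 1/(1 − f) ≈ 1/0.8078 ≈ 1.2379.
Each bolus raises the concentration by D/Vd = 352/237 ≈ 1.485 mcg/mL.
Steady-state peak Cmax,ss = C₀·R ≈ 1.485 × 1.2379 ≈ 1.838 mcg/mL.
Peak 1.8 mcg/mL vs MTC 3 mcg/mL: below toxic threshold.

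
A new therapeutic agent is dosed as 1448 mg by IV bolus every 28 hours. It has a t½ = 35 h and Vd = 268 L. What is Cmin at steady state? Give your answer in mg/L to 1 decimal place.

7.3 mg/L

τ/t½ = 28/35 ≈ 0.8, so fraction remaining f = (1/2)^(28/35) ≈ 0.5743.
Single-dose peak C₀ = D/Vd = 1448/268 ≈ 5.403 mg/L.
Steady-state trough Cmin,ss = C₀·f/(1−f) ≈ 5.403 × 0.5743/0.4257 ≈ 7.289 mg/L.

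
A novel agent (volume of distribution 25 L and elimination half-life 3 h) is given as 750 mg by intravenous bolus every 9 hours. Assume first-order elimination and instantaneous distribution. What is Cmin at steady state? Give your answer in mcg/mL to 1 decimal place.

τ = 9 h = 3 half-lives, so f = (1/2)^3 = 0.125.
At steady state, R = 1/(1 − 0.125) = 8/7.
Single-dose peak C₀ = D/Vd = 750/25 = 30 mcg/mL.
Steady-state peak Cmax,ss = C₀·R = 30 × 8/7 ≈ 34.286 mcg/mL.
Steady-state trough Cmin,ss = Cmax,ss·f ≈ 34.286 × 0.125 ≈ 4.286 mcg/mL.

4.3 mcg/mL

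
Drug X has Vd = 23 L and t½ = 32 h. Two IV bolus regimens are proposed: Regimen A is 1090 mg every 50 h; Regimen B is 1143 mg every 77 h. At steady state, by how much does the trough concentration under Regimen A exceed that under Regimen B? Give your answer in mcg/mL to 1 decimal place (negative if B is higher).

12.7 mcg/mL

Regimen A: f = (1/2)^(50/32) ≈ 0.3386; Cmin,ss = (1090/23)·f/(1−f) ≈ 24.262 mcg/mL.
Regimen B: f = (1/2)^(77/32) ≈ 0.1886; Cmin,ss = (1143/23)·f/(1−f) ≈ 11.551 mcg/mL.
Difference ≈ 24.262 − 11.551 ≈ 12.711 mcg/mL.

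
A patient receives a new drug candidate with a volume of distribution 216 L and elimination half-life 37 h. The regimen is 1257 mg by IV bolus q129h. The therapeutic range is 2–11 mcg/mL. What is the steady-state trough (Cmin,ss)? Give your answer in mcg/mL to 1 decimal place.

Over one 129-h interval, 129/37 ≈ 3.4865 half-lives elapse, leaving f ≈ 0.0892 of each dose.
Each bolus raises the concentration by D/Vd = 1257/216 ≈ 5.819 mcg/mL.
Steady-state trough Cmin,ss = C₀·f/(1−f) ≈ 5.819 × 0.0892/0.9108 ≈ 0.570 mcg/mL.
Trough 0.6 mcg/mL vs MEC 2 mcg/mL: subtherapeutic.

0.6 mcg/mL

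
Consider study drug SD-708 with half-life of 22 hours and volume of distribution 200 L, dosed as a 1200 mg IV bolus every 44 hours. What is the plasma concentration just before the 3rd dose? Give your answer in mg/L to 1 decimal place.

f = (1/2)^(τ/t½) = (1/2)^(44/22) ≈ 0.2500.
C₀ = D/Vd = 1200/200 ≈ 6.000 mg/L.
Before the 3rd dose, 2 doses have been given. Superposition: Cmin = C₀·(f + f²).
≈ 6.000 × (0.2500 + 0.0625) ≈ 6.000 × 0.3125 ≈ 1.875 mg/L.

1.9 mg/L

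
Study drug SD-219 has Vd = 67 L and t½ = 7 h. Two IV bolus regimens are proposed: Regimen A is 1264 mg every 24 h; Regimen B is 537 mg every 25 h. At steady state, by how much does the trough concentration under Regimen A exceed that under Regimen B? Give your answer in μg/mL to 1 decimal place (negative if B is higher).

Regimen A: f = (1/2)^(24/7) ≈ 0.0929; Cmin,ss = (1264/67)·f/(1−f) ≈ 1.932 μg/mL.
Regimen B: f = (1/2)^(25/7) ≈ 0.0841; Cmin,ss = (537/67)·f/(1−f) ≈ 0.736 μg/mL.
Difference ≈ 1.932 − 0.736 ≈ 1.196 μg/mL.

1.2 μg/mL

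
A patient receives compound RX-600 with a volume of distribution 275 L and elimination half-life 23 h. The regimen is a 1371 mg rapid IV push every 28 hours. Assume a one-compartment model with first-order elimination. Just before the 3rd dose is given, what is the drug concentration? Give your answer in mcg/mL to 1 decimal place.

f = (1/2)^(τ/t½) = (1/2)^(28/23) ≈ 0.4301.
C₀ = D/Vd = 1371/275 ≈ 4.985 mcg/mL.
Before the 3rd dose, 2 doses have been given. Superposition: Cmin = C₀·(f + f²).
≈ 4.985 × (0.4301 + 0.1850) ≈ 4.985 × 0.6151 ≈ 3.066 mcg/mL.

3.1 mcg/mL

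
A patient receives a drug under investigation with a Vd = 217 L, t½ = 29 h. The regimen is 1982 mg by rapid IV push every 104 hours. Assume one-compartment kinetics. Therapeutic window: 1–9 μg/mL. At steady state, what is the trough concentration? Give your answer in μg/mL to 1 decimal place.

0.8 μg/mL

k = ln2/t½ = ln2/29 ≈ 0.023902 h⁻¹; fraction remaining f = e^(−kτ) = e^(−0.023902×104) ≈ 0.0833.
At steady state, accumulation factor R = 1/(1 − e^(−kτ)) ≈ 1.0909.
Each bolus raises the concentration by D/Vd = 1982/217 ≈ 9.134 μg/mL.
Cmax,ss = C₀/(1 − f) ≈ 9.134/0.9167 ≈ 9.964 μg/mL.
Steady-state trough Cmin,ss = Cmax,ss·f ≈ 9.964 × 0.0833 ≈ 0.830 μg/mL.
Trough 0.8 μg/mL vs MEC 1 μg/mL: subtherapeutic.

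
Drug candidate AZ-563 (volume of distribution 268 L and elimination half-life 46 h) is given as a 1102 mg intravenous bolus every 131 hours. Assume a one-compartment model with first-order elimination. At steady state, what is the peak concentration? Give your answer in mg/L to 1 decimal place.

4.8 mg/L

k = ln2/t½ = ln2/46 ≈ 0.015068 h⁻¹; fraction remaining f = e^(−kτ) = e^(−0.015068×131) ≈ 0.1389.
At steady state, accumulation factor R = 1/(1 − e^(−kτ)) ≈ 1.1613.
Single-dose peak C₀ = D/Vd = 1102/268 ≈ 4.112 mg/L.
Cmax,ss = C₀/(1 − f) ≈ 4.112/0.8611 ≈ 4.775 mg/L.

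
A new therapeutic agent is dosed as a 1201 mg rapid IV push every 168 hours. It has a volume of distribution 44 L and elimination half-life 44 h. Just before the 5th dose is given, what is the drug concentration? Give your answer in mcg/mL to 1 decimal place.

f = (1/2)^(τ/t½) = (1/2)^(168/44) ≈ 0.0709.
C₀ = D/Vd = 1201/44 ≈ 27.295 mcg/mL.
Before the 5th dose, 4 doses have been given. Superposition: Cmin = C₀·(f + f² + … + f^4).
≈ 27.295 × (0.0709 + 0.0050 + 0.0004 + 0.0000) ≈ 27.295 × 0.0763 ≈ 2.083 mcg/mL.

2.1 mcg/mL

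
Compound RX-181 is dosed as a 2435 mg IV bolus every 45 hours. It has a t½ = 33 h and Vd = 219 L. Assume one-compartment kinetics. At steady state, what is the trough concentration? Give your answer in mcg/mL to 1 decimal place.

Over one 45-h interval, 45/33 ≈ 1.3636 half-lives elapse, leaving f ≈ 0.3886 of each dose.
Accumulation ratio R = 1/(1 − f) ≈ 1/0.6114 ≈ 1.6356.
Single-dose peak C₀ = D/Vd = 2435/219 ≈ 11.119 mcg/mL.
Cmax,ss = C₀/(1 − f) ≈ 11.119/0.6114 ≈ 18.186 mcg/mL.
One interval later, Cmin,ss = Cmax,ss·e^(−kτ) ≈ 18.186 × 0.3886 ≈ 7.067 mcg/mL.

7.1 mcg/mL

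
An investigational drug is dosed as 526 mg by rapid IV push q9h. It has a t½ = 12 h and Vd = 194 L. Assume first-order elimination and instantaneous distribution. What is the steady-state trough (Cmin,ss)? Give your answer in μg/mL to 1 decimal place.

4.0 μg/mL

τ/t½ = 9/12 ≈ 0.75, so fraction remaining f = (1/2)^(9/12) ≈ 0.5946.
Single-dose peak C₀ = D/Vd = 526/194 ≈ 2.711 μg/mL.
Steady-state trough Cmin,ss = C₀·f/(1−f) ≈ 2.711 × 0.5946/0.4054 ≈ 3.976 μg/mL.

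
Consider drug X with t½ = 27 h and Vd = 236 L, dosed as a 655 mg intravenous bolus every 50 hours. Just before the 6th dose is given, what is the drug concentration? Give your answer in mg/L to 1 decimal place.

f = (1/2)^(τ/t½) = (1/2)^(50/27) ≈ 0.2770.
C₀ = D/Vd = 655/236 ≈ 2.775 mg/L.
Before the 6th dose, 5 doses have been given. Superposition: Cmin = C₀·(f + f² + … + f^5).
≈ 2.775 × (0.2770 + 0.0767 + 0.0213 + 0.0059 + 0.0016) ≈ 2.775 × 0.3825 ≈ 1.061 mg/L.

1.1 mg/L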